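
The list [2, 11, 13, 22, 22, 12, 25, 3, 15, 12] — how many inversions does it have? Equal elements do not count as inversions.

17

Count, for each position, how many later elements it exceeds:
2: 0
11: 1
13: 3
22: 4
22: 4
12: 1
25: 3
3: 0
15: 1
12: 0
Sum: 0 + 1 + 3 + 4 + 4 + 1 + 3 + 0 + 1 + 0 = 17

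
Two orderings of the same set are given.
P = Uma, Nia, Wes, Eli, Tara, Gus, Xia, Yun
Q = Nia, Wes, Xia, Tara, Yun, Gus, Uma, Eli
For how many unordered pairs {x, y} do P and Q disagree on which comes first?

There are 13 disagreeing pairs.

Assign each item its position (1..8) in the first ordering, then rewrite the second ordering as that position sequence:
positions: Uma→1, Nia→2, Wes→3, Eli→4, Tara→5, Gus→6, Xia→7, Yun→8
second ordering as positions: [2, 3, 7, 5, 8, 6, 1, 4]
Discordant pairs = inversions in this position sequence.
2: 1 → 1
3: 1 → 1
7: 5, 6, 1, 4 → 4
5: 1, 4 → 2
8: 6, 1, 4 → 3
6: 1, 4 → 2
1: 0
4: 0
Total: 1 + 1 + 4 + 2 + 3 + 2 + 0 + 0 = 13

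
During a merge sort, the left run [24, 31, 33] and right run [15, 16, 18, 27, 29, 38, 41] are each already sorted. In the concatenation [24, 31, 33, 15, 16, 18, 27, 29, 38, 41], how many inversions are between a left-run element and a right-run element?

13 split inversions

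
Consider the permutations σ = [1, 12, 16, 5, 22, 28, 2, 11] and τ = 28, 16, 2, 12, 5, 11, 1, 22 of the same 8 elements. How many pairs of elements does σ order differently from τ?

15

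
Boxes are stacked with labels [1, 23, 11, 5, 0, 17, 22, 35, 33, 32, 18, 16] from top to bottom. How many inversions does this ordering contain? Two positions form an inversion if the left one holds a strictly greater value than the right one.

24

For each element, count later entries that are smaller:
1 → 0 → 1
23 → 11, 5, 0, 17, 22, 18, 16 → 7
11 → 5, 0 → 2
5 → 0 → 1
0 → none → 0
17 → 16 → 1
22 → 18, 16 → 2
35 → 33, 32, 18, 16 → 4
33 → 32, 18, 16 → 3
32 → 18, 16 → 2
18 → 16 → 1
16 → none → 0
Sum: 1 + 7 + 2 + 1 + 0 + 1 + 2 + 4 + 3 + 2 + 1 + 0 = 24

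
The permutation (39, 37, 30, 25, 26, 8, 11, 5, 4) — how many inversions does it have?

34

Sweep left to right; for each value list the smaller values that follow it:
39 → 37, 30, 25, 26, 8, 11, 5, 4 → 8
37 → 30, 25, 26, 8, 11, 5, 4 → 7
30 → 25, 26, 8, 11, 5, 4 → 6
25 → 8, 11, 5, 4 → 4
26 → 8, 11, 5, 4 → 4
8 → 5, 4 → 2
11 → 5, 4 → 2
5 → 4 → 1
4 → none → 0
Sum: 8 + 7 + 6 + 4 + 4 + 2 + 2 + 1 + 0 = 34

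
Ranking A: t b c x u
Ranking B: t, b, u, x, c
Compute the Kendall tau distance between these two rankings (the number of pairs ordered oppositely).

Assign each item its position (1..5) in the first ordering, then rewrite the second ordering as that position sequence:
positions: t→1, b→2, c→3, x→4, u→5
second ordering as positions: [1, 2, 5, 4, 3]
Discordant pairs = inversions in this position sequence.
1: 0
2: 0
5: 4, 3 → 2
4: 3 → 1
3: 0
Total: 0 + 0 + 2 + 1 + 0 = 3

3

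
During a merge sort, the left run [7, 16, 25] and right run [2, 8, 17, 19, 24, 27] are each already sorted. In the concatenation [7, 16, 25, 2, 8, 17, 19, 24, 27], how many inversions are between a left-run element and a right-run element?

Count, for every r in R, how many entries of L exceed r:
r = 2: 7, 16, 25 → 3
r = 8: 16, 25 → 2
r = 17: 25 → 1
r = 19: 25 → 1
r = 24: 25 → 1
r = 27: none → 0
Cross-inversions: 3 + 2 + 1 + 1 + 1 + 0 = 8

8 split inversions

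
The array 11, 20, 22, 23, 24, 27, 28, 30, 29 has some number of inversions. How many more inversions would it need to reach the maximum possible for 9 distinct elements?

Maximum inversions for 9 distinct elements is C(9, 2) = 9·8/2 = 36.
Current inversions — for each element, count later smaller elements:
11: 0
20: 0
22: 0
23: 0
24: 0
27: 0
28: 0
30: 1
29: 0
Current total: 0 + 0 + 0 + 0 + 0 + 0 + 0 + 1 + 0 = 1
Shortfall: 36 − 1 = 35

35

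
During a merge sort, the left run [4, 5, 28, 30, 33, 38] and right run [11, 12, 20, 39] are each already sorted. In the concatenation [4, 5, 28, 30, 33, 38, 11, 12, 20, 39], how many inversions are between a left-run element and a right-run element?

12

For each element r of the right run, count left-run elements greater than r:
r = 11: 28, 30, 33, 38 → 4
r = 12: 28, 30, 33, 38 → 4
r = 20: 28, 30, 33, 38 → 4
r = 39: none → 0
Cross-inversions: 4 + 4 + 4 + 0 = 12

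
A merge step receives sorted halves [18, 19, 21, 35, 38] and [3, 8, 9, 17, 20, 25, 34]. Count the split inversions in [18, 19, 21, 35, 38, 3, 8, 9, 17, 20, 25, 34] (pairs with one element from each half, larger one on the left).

27

For each element r of the right run, count left-run elements greater than r:
r = 3: 18, 19, 21, 35, 38 → 5
r = 8: 18, 19, 21, 35, 38 → 5
r = 9: 18, 19, 21, 35, 38 → 5
r = 17: 18, 19, 21, 35, 38 → 5
r = 20: 21, 35, 38 → 3
r = 25: 35, 38 → 2
r = 34: 35, 38 → 2
Cross-inversions: 5 + 5 + 5 + 5 + 3 + 2 + 2 = 27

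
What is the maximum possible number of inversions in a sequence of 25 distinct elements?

300

The maximum occurs when the array is in strictly decreasing order: every one of the C(25, 2) pairs is inverted.
C(25, 2) = 25·24/2 = 300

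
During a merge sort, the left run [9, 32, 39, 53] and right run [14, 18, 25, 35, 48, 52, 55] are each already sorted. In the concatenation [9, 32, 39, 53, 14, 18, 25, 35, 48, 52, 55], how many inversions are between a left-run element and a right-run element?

For each element r of the right run, count left-run elements greater than r:
r = 14: 32, 39, 53 → 3
r = 18: 32, 39, 53 → 3
r = 25: 32, 39, 53 → 3
r = 35: 39, 53 → 2
r = 48: 53 → 1
r = 52: 53 → 1
r = 55: none → 0
Cross-inversions: 3 + 3 + 3 + 2 + 1 + 1 + 0 = 13

13 split inversions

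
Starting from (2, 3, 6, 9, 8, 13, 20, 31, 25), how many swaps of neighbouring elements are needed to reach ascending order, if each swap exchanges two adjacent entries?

Swaps: 2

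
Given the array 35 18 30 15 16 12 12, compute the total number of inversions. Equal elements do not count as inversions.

18 inversions

Element-by-element contributions:
35: 6
18: 4
30: 4
15: 2
16: 2
12: 0
12: 0
Sum: 6 + 4 + 4 + 2 + 2 + 0 + 0 = 18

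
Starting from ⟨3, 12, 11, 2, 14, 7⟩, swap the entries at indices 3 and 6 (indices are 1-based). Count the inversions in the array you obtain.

6 inversions

Positions 3 and 6 hold 11 and 7; after swapping, the array is [3, 12, 7, 2, 14, 11].
Sweep left to right; for each value list the smaller values that follow it:
3 → 2 → 1
12 → 7, 2, 11 → 3
7 → 2 → 1
2 → none → 0
14 → 11 → 1
11 → none → 0
Sum: 1 + 3 + 1 + 0 + 1 + 0 = 6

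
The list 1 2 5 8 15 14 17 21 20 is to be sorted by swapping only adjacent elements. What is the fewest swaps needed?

Each adjacent swap fixes exactly one inversion, so the minimum swap count equals the number of inversions.
Count inversions — for each element, later elements that are smaller:
1: none → 0
2: none → 0
5: none → 0
8: none → 0
15: 14 → 1
14: none → 0
17: none → 0
21: 20 → 1
20: none → 0
Total inversions: 0 + 0 + 0 + 0 + 1 + 0 + 0 + 1 + 0 = 2

2 swaps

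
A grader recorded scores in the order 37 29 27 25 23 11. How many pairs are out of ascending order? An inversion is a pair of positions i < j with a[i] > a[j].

Count, for each position, how many later elements it exceeds:
37 → 29, 27, 25, 23, 11 → 5
29 → 27, 25, 23, 11 → 4
27 → 25, 23, 11 → 3
25 → 23, 11 → 2
23 → 11 → 1
11 → none → 0
Sum: 5 + 4 + 3 + 2 + 1 + 0 = 15

15 inversions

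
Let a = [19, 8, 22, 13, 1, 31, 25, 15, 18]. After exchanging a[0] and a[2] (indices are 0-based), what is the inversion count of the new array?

17 inversions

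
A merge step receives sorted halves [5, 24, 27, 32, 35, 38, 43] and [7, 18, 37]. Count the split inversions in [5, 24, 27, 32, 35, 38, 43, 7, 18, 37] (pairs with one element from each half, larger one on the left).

Take each right-half value and tally the left-half values above it:
r = 7: 24, 27, 32, 35, 38, 43 → 6
r = 18: 24, 27, 32, 35, 38, 43 → 6
r = 37: 38, 43 → 2
Cross-inversions: 6 + 6 + 2 = 14

14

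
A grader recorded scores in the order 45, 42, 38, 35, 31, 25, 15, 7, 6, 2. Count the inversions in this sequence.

Inversions: 45

Element-by-element contributions:
45 → 42, 38, 35, 31, 25, 15, 7, 6, 2 → 9
42 → 38, 35, 31, 25, 15, 7, 6, 2 → 8
38 → 35, 31, 25, 15, 7, 6, 2 → 7
35 → 31, 25, 15, 7, 6, 2 → 6
31 → 25, 15, 7, 6, 2 → 5
25 → 15, 7, 6, 2 → 4
15 → 7, 6, 2 → 3
7 → 6, 2 → 2
6 → 2 → 1
2 → none → 0
Sum: 9 + 8 + 7 + 6 + 5 + 4 + 3 + 2 + 1 + 0 = 45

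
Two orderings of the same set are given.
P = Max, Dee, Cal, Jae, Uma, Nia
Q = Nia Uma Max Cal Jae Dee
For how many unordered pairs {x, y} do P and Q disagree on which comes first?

11

Assign each item its position (1..6) in the first ordering, then rewrite the second ordering as that position sequence:
positions: Max→1, Dee→2, Cal→3, Jae→4, Uma→5, Nia→6
second ordering as positions: [6, 5, 1, 3, 4, 2]
Discordant pairs = inversions in this position sequence.
6: 5, 1, 3, 4, 2 → 5
5: 1, 3, 4, 2 → 4
1: 0
3: 2 → 1
4: 2 → 1
2: 0
Total: 5 + 4 + 0 + 1 + 1 + 0 = 11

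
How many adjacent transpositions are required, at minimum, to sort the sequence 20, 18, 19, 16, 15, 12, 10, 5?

27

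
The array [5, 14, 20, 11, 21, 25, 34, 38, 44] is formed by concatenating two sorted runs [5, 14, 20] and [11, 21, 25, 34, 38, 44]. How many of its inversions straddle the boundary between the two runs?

Cross-inversions: 2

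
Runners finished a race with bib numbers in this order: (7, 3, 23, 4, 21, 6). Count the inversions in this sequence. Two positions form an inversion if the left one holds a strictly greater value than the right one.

7 out-of-order pairs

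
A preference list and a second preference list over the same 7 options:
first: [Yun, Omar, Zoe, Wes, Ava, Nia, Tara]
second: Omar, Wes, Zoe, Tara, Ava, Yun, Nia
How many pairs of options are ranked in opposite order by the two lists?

Assign each item its position (1..7) in the first ordering, then rewrite the second ordering as that position sequence:
positions: Yun→1, Omar→2, Zoe→3, Wes→4, Ava→5, Nia→6, Tara→7
second ordering as positions: [2, 4, 3, 7, 5, 1, 6]
Discordant pairs = inversions in this position sequence.
2: 1 → 1
4: 3, 1 → 2
3: 1 → 1
7: 5, 1, 6 → 3
5: 1 → 1
1: 0
6: 0
Total: 1 + 2 + 1 + 3 + 1 + 0 + 0 = 8

8 pairs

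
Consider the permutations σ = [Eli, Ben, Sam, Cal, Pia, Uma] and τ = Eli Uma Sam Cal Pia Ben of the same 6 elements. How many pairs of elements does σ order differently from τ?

Assign each item its position (1..6) in the first ordering, then rewrite the second ordering as that position sequence:
positions: Eli→1, Ben→2, Sam→3, Cal→4, Pia→5, Uma→6
second ordering as positions: [1, 6, 3, 4, 5, 2]
Discordant pairs = inversions in this position sequence.
1: 0
6: 3, 4, 5, 2 → 4
3: 2 → 1
4: 2 → 1
5: 2 → 1
2: 0
Total: 0 + 4 + 1 + 1 + 1 + 0 = 7

7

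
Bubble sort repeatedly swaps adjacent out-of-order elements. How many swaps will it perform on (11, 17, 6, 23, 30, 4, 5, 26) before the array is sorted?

13

The minimum number of adjacent swaps to sort an array equals its inversion count, since every such swap removes exactly one inversion.
Count inversions — for each element, later elements that are smaller:
11: 6, 4, 5 → 3
17: 6, 4, 5 → 3
6: 4, 5 → 2
23: 4, 5 → 2
30: 4, 5, 26 → 3
4: none → 0
5: none → 0
26: none → 0
Total inversions: 3 + 3 + 2 + 2 + 3 + 0 + 0 + 0 = 13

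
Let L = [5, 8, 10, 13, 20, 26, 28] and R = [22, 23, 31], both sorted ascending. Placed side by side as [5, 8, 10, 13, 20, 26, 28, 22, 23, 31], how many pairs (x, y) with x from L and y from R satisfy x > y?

Take each right-half value and tally the left-half values above it:
r = 22: 26, 28 → 2
r = 23: 26, 28 → 2
r = 31: none → 0
Cross-inversions: 2 + 2 + 0 = 4

4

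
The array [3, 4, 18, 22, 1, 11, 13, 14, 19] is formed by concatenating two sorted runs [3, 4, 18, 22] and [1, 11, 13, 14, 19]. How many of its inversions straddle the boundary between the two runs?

Count, for every r in R, how many entries of L exceed r:
r = 1: 3, 4, 18, 22 → 4
r = 11: 18, 22 → 2
r = 13: 18, 22 → 2
r = 14: 18, 22 → 2
r = 19: 22 → 1
Cross-inversions: 4 + 2 + 2 + 2 + 1 = 11

11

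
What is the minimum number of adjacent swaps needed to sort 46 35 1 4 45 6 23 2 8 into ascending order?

22 swaps

Each adjacent swap fixes exactly one inversion, so the minimum swap count equals the number of inversions.
Count inversions — for each element, later elements that are smaller:
46: 35, 1, 4, 45, 6, 23, 2, 8 → 8
35: 1, 4, 6, 23, 2, 8 → 6
1: none → 0
4: 2 → 1
45: 6, 23, 2, 8 → 4
6: 2 → 1
23: 2, 8 → 2
2: none → 0
8: none → 0
Total inversions: 8 + 6 + 0 + 1 + 4 + 1 + 2 + 0 + 0 = 22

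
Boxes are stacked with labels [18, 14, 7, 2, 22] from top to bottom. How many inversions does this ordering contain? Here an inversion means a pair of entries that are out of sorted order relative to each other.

6 out-of-order pairs

Inversion pairs (indices are 1-based):
(1,2): 18 > 14
(1,3): 18 > 7
(1,4): 18 > 2
(2,3): 14 > 7
(2,4): 14 > 2
(3,4): 7 > 2
That's 6 pairs.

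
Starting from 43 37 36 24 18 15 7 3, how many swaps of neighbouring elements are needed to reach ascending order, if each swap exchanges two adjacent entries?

Minimum adjacent swaps = number of inversions (each swap of adjacent out-of-order elements removes one inversion and no swap can remove more).
Count inversions — for each element, later elements that are smaller:
43: 37, 36, 24, 18, 15, 7, 3 → 7
37: 36, 24, 18, 15, 7, 3 → 6
36: 24, 18, 15, 7, 3 → 5
24: 18, 15, 7, 3 → 4
18: 15, 7, 3 → 3
15: 7, 3 → 2
7: 3 → 1
3: none → 0
Total inversions: 7 + 6 + 5 + 4 + 3 + 2 + 1 + 0 = 28

28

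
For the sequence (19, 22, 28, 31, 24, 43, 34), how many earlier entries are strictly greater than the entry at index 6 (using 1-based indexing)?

The element at index 6 is 43.
Elements before it: 19, 22, 28, 31, 24
None of them are larger than 43.

0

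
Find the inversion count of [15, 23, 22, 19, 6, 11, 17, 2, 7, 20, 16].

Element-by-element contributions:
15 → 6, 11, 2, 7 → 4
23 → 22, 19, 6, 11, 17, 2, 7, 20, 16 → 9
22 → 19, 6, 11, 17, 2, 7, 20, 16 → 8
19 → 6, 11, 17, 2, 7, 16 → 6
6 → 2 → 1
11 → 2, 7 → 2
17 → 2, 7, 16 → 3
2 → none → 0
7 → none → 0
20 → 16 → 1
16 → none → 0
Sum: 4 + 9 + 8 + 6 + 1 + 2 + 3 + 0 + 0 + 1 + 0 = 34

34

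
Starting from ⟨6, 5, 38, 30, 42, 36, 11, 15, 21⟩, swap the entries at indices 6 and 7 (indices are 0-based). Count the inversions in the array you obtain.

Positions 6 and 7 hold 11 and 15; after swapping, the array is [6, 5, 38, 30, 42, 36, 15, 11, 21].
Element-by-element contributions:
6 → 5 → 1
5 → none → 0
38 → 30, 36, 15, 11, 21 → 5
30 → 15, 11, 21 → 3
42 → 36, 15, 11, 21 → 4
36 → 15, 11, 21 → 3
15 → 11 → 1
11 → none → 0
21 → none → 0
Sum: 1 + 0 + 5 + 3 + 4 + 3 + 1 + 0 + 0 = 17

17 inversions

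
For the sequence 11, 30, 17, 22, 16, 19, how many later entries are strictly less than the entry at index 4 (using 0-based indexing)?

The element at index 4 is 16.
Elements after it: 19
None of them are smaller than 16.

0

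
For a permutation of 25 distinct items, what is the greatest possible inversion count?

300 inversions

The maximum occurs when the array is in strictly decreasing order: every one of the C(25, 2) pairs is inverted.
C(25, 2) = 25·24/2 = 300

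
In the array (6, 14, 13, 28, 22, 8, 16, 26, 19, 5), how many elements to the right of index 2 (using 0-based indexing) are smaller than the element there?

2

The element at index 2 is 13.
Elements after it: 28, 22, 8, 16, 26, 19, 5
Those smaller than 13: 8, 5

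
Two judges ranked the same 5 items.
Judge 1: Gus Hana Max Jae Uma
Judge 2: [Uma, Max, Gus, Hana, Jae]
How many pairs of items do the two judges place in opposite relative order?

6

Assign each item its position (1..5) in the first ordering, then rewrite the second ordering as that position sequence:
positions: Gus→1, Hana→2, Max→3, Jae→4, Uma→5
second ordering as positions: [5, 3, 1, 2, 4]
Discordant pairs = inversions in this position sequence.
5: 3, 1, 2, 4 → 4
3: 1, 2 → 2
1: 0
2: 0
4: 0
Total: 4 + 2 + 0 + 0 + 0 = 6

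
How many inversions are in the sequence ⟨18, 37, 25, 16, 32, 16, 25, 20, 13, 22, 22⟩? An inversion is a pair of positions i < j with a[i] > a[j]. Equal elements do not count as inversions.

31 out-of-order pairs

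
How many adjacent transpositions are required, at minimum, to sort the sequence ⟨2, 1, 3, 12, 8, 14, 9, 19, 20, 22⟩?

4

The minimum number of adjacent swaps to sort an array equals its inversion count, since every such swap removes exactly one inversion.
Count inversions — for each element, later elements that are smaller:
2: 1 → 1
1: none → 0
3: none → 0
12: 8, 9 → 2
8: none → 0
14: 9 → 1
9: none → 0
19: none → 0
20: none → 0
22: none → 0
Total inversions: 1 + 0 + 0 + 2 + 0 + 1 + 0 + 0 + 0 + 0 = 4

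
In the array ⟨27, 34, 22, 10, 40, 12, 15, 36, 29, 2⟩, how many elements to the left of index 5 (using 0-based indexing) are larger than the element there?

4 such elements

The element at index 5 is 12.
Elements before it: 27, 34, 22, 10, 40
Those larger than 12: 27, 34, 22, 40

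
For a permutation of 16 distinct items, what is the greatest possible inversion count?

A reversed (strictly descending) arrangement makes every pair an inversion, giving C(16, 2) inversions.
C(16, 2) = 16·15/2 = 120

Inversions: 120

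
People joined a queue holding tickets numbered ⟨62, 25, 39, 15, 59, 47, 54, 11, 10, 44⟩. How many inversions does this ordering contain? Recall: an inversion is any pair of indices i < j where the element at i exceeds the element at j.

Element-by-element contributions:
62 → 25, 39, 15, 59, 47, 54, 11, 10, 44 → 9
25 → 15, 11, 10 → 3
39 → 15, 11, 10 → 3
15 → 11, 10 → 2
59 → 47, 54, 11, 10, 44 → 5
47 → 11, 10, 44 → 3
54 → 11, 10, 44 → 3
11 → 10 → 1
10 → none → 0
44 → none → 0
Sum: 9 + 3 + 3 + 2 + 5 + 3 + 3 + 1 + 0 + 0 = 29

29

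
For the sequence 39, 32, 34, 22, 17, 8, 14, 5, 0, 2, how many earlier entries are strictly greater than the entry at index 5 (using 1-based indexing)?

4

The element at index 5 is 17.
Elements before it: 39, 32, 34, 22
Those larger than 17: 39, 32, 34, 22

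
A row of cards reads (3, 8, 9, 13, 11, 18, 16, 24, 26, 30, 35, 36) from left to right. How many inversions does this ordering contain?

Element-by-element contributions:
3: 0
8: 0
9: 0
13: 1
11: 0
18: 1
16: 0
24: 0
26: 0
30: 0
35: 0
36: 0
Sum: 0 + 0 + 0 + 1 + 0 + 1 + 0 + 0 + 0 + 0 + 0 + 0 = 2

2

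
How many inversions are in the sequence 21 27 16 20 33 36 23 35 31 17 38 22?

26

Count, for each position, how many later elements it exceeds:
21 → 16, 20, 17 → 3
27 → 16, 20, 23, 17, 22 → 5
16 → none → 0
20 → 17 → 1
33 → 23, 31, 17, 22 → 4
36 → 23, 35, 31, 17, 22 → 5
23 → 17, 22 → 2
35 → 31, 17, 22 → 3
31 → 17, 22 → 2
17 → none → 0
38 → 22 → 1
22 → none → 0
Sum: 3 + 5 + 0 + 1 + 4 + 5 + 2 + 3 + 2 + 0 + 1 + 0 = 26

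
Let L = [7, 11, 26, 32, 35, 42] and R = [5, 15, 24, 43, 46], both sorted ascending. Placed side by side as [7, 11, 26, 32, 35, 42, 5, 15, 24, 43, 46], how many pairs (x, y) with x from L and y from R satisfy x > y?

Count, for every r in R, how many entries of L exceed r:
r = 5: 7, 11, 26, 32, 35, 42 → 6
r = 15: 26, 32, 35, 42 → 4
r = 24: 26, 32, 35, 42 → 4
r = 43: none → 0
r = 46: none → 0
Cross-inversions: 6 + 4 + 4 + 0 + 0 = 14

There are 14 cross-inversions.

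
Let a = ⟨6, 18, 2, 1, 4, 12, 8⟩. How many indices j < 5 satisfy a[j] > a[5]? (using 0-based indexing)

The element at index 5 is 12.
Elements before it: 6, 18, 2, 1, 4
Those larger than 12: 18

1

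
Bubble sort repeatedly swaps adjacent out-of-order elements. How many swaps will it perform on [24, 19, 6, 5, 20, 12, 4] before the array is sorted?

Minimum adjacent swaps = number of inversions (each swap of adjacent out-of-order elements removes one inversion and no swap can remove more).
Count inversions — for each element, later elements that are smaller:
24: 19, 6, 5, 20, 12, 4 → 6
19: 6, 5, 12, 4 → 4
6: 5, 4 → 2
5: 4 → 1
20: 12, 4 → 2
12: 4 → 1
4: none → 0
Total inversions: 6 + 4 + 2 + 1 + 2 + 1 + 0 = 16

Adjacent swaps: 16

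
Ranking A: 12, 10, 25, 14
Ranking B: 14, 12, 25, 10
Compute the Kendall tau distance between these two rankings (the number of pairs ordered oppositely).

Assign each item its position (1..4) in the first ordering, then rewrite the second ordering as that position sequence:
positions: 12→1, 10→2, 25→3, 14→4
second ordering as positions: [4, 1, 3, 2]
Discordant pairs = inversions in this position sequence.
4: 1, 3, 2 → 3
1: 0
3: 2 → 1
2: 0
Total: 3 + 0 + 1 + 0 = 4

4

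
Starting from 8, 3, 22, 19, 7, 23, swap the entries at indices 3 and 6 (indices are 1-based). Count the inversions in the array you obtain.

Inversions: 6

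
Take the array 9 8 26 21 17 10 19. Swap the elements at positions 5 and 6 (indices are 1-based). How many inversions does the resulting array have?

8

Positions 5 and 6 hold 17 and 10; after swapping, the array is [9, 8, 26, 21, 10, 17, 19].
For each element, count later entries that are smaller:
9 → 8 → 1
8 → none → 0
26 → 21, 10, 17, 19 → 4
21 → 10, 17, 19 → 3
10 → none → 0
17 → none → 0
19 → none → 0
Sum: 1 + 0 + 4 + 3 + 0 + 0 + 0 = 8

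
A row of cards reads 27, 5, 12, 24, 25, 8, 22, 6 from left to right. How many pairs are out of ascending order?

For each element, count later entries that are smaller:
27 → 5, 12, 24, 25, 8, 22, 6 → 7
5 → none → 0
12 → 8, 6 → 2
24 → 8, 22, 6 → 3
25 → 8, 22, 6 → 3
8 → 6 → 1
22 → 6 → 1
6 → none → 0
Sum: 7 + 0 + 2 + 3 + 3 + 1 + 1 + 0 = 17

17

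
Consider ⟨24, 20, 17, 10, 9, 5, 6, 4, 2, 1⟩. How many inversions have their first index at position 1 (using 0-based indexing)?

8

The element at index 1 is 20.
Elements after it: 17, 10, 9, 5, 6, 4, 2, 1
Those smaller than 20: 17, 10, 9, 5, 6, 4, 2, 1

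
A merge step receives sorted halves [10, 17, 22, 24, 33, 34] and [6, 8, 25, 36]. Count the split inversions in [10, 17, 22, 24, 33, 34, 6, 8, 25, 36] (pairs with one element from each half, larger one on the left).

Take each right-half value and tally the left-half values above it:
r = 6: 10, 17, 22, 24, 33, 34 → 6
r = 8: 10, 17, 22, 24, 33, 34 → 6
r = 25: 33, 34 → 2
r = 36: none → 0
Cross-inversions: 6 + 6 + 2 + 0 = 14

14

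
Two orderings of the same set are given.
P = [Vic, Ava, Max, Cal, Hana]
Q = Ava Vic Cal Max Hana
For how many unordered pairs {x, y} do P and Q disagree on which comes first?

There are 2 disagreeing pairs.

Assign each item its position (1..5) in the first ordering, then rewrite the second ordering as that position sequence:
positions: Vic→1, Ava→2, Max→3, Cal→4, Hana→5
second ordering as positions: [2, 1, 4, 3, 5]
Discordant pairs = inversions in this position sequence.
2: 1 → 1
1: 0
4: 3 → 1
3: 0
5: 0
Total: 1 + 0 + 1 + 0 + 0 = 2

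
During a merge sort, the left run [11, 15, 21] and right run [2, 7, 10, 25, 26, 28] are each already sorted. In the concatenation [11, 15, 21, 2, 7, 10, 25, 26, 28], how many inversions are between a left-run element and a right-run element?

There are 9 split inversions.

For each element r of the right run, count left-run elements greater than r:
r = 2: 11, 15, 21 → 3
r = 7: 11, 15, 21 → 3
r = 10: 11, 15, 21 → 3
r = 25: none → 0
r = 26: none → 0
r = 28: none → 0
Cross-inversions: 3 + 3 + 3 + 0 + 0 + 0 = 9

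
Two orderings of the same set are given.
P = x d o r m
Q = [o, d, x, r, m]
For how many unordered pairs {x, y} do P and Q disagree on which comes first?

There are 3 disagreeing pairs.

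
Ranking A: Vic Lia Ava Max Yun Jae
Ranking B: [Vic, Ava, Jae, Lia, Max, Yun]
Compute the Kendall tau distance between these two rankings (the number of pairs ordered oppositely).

Assign each item its position (1..6) in the first ordering, then rewrite the second ordering as that position sequence:
positions: Vic→1, Lia→2, Ava→3, Max→4, Yun→5, Jae→6
second ordering as positions: [1, 3, 6, 2, 4, 5]
Discordant pairs = inversions in this position sequence.
1: 0
3: 2 → 1
6: 2, 4, 5 → 3
2: 0
4: 0
5: 0
Total: 0 + 1 + 3 + 0 + 0 + 0 = 4

4 discordant pairs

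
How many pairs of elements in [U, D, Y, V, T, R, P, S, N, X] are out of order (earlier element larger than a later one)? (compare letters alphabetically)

26 out-of-order pairs

Count, for each position, how many later elements it exceeds:
U → D, T, R, P, S, N → 6
D → none → 0
Y → V, T, R, P, S, N, X → 7
V → T, R, P, S, N → 5
T → R, P, S, N → 4
R → P, N → 2
P → N → 1
S → N → 1
N → none → 0
X → none → 0
Sum: 6 + 0 + 7 + 5 + 4 + 2 + 1 + 1 + 0 + 0 = 26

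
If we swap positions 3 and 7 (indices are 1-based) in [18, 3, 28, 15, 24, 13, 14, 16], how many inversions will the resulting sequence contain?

Positions 3 and 7 hold 28 and 14; after swapping, the array is [18, 3, 14, 15, 24, 13, 28, 16].
For each element, count later entries that are smaller:
18 → 3, 14, 15, 13, 16 → 5
3 → none → 0
14 → 13 → 1
15 → 13 → 1
24 → 13, 16 → 2
13 → none → 0
28 → 16 → 1
16 → none → 0
Sum: 5 + 0 + 1 + 1 + 2 + 0 + 1 + 0 = 10

There are 10 inversions.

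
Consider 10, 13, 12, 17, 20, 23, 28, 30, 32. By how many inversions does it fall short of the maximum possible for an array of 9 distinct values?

35 inversions short

Maximum inversions for 9 distinct elements is C(9, 2) = 9·8/2 = 36.
Current inversions — for each element, count later smaller elements:
10: 0
13: 1
12: 0
17: 0
20: 0
23: 0
28: 0
30: 0
32: 0
Current total: 0 + 1 + 0 + 0 + 0 + 0 + 0 + 0 + 0 = 1
Shortfall: 36 − 1 = 35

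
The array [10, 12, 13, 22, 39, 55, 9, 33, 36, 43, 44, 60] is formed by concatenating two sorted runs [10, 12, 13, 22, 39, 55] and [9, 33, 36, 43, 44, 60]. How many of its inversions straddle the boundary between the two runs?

12 split inversions

For each element r of the right run, count left-run elements greater than r:
r = 9: 10, 12, 13, 22, 39, 55 → 6
r = 33: 39, 55 → 2
r = 36: 39, 55 → 2
r = 43: 55 → 1
r = 44: 55 → 1
r = 60: none → 0
Cross-inversions: 6 + 2 + 2 + 1 + 1 + 0 = 12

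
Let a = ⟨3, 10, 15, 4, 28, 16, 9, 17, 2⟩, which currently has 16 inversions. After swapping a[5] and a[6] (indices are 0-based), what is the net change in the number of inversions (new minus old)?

Positions 5 and 6 hold 16 and 9; after swapping, the array is [3, 10, 15, 4, 28, 9, 16, 17, 2].
Element-by-element contributions:
3: 1
10: 3
15: 3
4: 1
28: 4
9: 1
16: 1
17: 1
2: 0
Sum: 1 + 3 + 3 + 1 + 4 + 1 + 1 + 1 + 0 = 15
Change: 15 − 16 = -1

-1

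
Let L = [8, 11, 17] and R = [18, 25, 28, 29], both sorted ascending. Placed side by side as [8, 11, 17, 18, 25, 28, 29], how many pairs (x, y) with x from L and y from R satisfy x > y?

Cross-inversions: 0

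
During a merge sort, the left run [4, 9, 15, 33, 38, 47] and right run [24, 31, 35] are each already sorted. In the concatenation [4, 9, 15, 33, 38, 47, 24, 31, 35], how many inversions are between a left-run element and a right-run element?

8

Count, for every r in R, how many entries of L exceed r:
r = 24: 33, 38, 47 → 3
r = 31: 33, 38, 47 → 3
r = 35: 38, 47 → 2
Cross-inversions: 3 + 3 + 2 = 8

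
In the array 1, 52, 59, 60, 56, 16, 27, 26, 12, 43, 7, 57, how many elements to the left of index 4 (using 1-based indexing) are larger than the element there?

0

The element at index 4 is 60.
Elements before it: 1, 52, 59
None of them are larger than 60.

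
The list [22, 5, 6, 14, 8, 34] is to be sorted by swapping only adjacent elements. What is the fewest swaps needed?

The minimum number of adjacent swaps to sort an array equals its inversion count, since every such swap removes exactly one inversion.
Count inversions — for each element, later elements that are smaller:
22: 5, 6, 14, 8 → 4
5: none → 0
6: none → 0
14: 8 → 1
8: none → 0
34: none → 0
Total inversions: 4 + 0 + 0 + 1 + 0 + 0 = 5

There are 5 adjacent swaps.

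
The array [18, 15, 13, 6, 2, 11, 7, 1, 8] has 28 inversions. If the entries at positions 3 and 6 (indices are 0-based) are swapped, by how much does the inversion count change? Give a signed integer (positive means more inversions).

Positions 3 and 6 hold 6 and 7; after swapping, the array is [18, 15, 13, 7, 2, 11, 6, 1, 8].
Count, for each position, how many later elements it exceeds:
18: 8
15: 7
13: 6
7: 3
2: 1
11: 3
6: 1
1: 0
8: 0
Sum: 8 + 7 + 6 + 3 + 1 + 3 + 1 + 0 + 0 = 29
Change: 29 − 28 = +1

+1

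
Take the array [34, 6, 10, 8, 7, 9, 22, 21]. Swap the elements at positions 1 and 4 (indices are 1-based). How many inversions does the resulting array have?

9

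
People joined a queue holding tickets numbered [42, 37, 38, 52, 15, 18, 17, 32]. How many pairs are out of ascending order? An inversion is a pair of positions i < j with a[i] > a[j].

Inversions: 19

Element-by-element contributions:
42 → 37, 38, 15, 18, 17, 32 → 6
37 → 15, 18, 17, 32 → 4
38 → 15, 18, 17, 32 → 4
52 → 15, 18, 17, 32 → 4
15 → none → 0
18 → 17 → 1
17 → none → 0
32 → none → 0
Sum: 6 + 4 + 4 + 4 + 0 + 1 + 0 + 0 = 19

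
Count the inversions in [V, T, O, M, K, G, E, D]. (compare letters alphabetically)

Sweep left to right; for each value list the smaller values that follow it:
V → T, O, M, K, G, E, D → 7
T → O, M, K, G, E, D → 6
O → M, K, G, E, D → 5
M → K, G, E, D → 4
K → G, E, D → 3
G → E, D → 2
E → D → 1
D → none → 0
Sum: 7 + 6 + 5 + 4 + 3 + 2 + 1 + 0 = 28

28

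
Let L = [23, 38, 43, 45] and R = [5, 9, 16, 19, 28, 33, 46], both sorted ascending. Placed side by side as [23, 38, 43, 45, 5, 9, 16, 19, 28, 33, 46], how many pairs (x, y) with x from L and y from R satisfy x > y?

22

For each element r of the right run, count left-run elements greater than r:
r = 5: 23, 38, 43, 45 → 4
r = 9: 23, 38, 43, 45 → 4
r = 16: 23, 38, 43, 45 → 4
r = 19: 23, 38, 43, 45 → 4
r = 28: 38, 43, 45 → 3
r = 33: 38, 43, 45 → 3
r = 46: none → 0
Cross-inversions: 4 + 4 + 4 + 4 + 3 + 3 + 0 = 22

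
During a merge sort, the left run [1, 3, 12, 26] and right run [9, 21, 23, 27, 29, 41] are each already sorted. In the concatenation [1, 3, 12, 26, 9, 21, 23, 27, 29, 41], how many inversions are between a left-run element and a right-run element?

Count, for every r in R, how many entries of L exceed r:
r = 9: 12, 26 → 2
r = 21: 26 → 1
r = 23: 26 → 1
r = 27: none → 0
r = 29: none → 0
r = 41: none → 0
Cross-inversions: 2 + 1 + 1 + 0 + 0 + 0 = 4

4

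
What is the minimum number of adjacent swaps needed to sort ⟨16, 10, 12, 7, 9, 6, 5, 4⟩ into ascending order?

The minimum number of adjacent swaps to sort an array equals its inversion count, since every such swap removes exactly one inversion.
Count inversions — for each element, later elements that are smaller:
16: 10, 12, 7, 9, 6, 5, 4 → 7
10: 7, 9, 6, 5, 4 → 5
12: 7, 9, 6, 5, 4 → 5
7: 6, 5, 4 → 3
9: 6, 5, 4 → 3
6: 5, 4 → 2
5: 4 → 1
4: none → 0
Total inversions: 7 + 5 + 5 + 3 + 3 + 2 + 1 + 0 = 26

26 adjacent swaps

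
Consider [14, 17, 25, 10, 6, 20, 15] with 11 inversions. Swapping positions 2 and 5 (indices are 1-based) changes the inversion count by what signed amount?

Positions 2 and 5 hold 17 and 6; after swapping, the array is [14, 6, 25, 10, 17, 20, 15].
Element-by-element contributions:
14 → 6, 10 → 2
6 → none → 0
25 → 10, 17, 20, 15 → 4
10 → none → 0
17 → 15 → 1
20 → 15 → 1
15 → none → 0
Sum: 2 + 0 + 4 + 0 + 1 + 1 + 0 = 8
Change: 8 − 11 = -3

-3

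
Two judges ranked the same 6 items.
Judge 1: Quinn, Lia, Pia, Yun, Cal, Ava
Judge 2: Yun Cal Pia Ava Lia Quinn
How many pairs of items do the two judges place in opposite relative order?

Assign each item its position (1..6) in the first ordering, then rewrite the second ordering as that position sequence:
positions: Quinn→1, Lia→2, Pia→3, Yun→4, Cal→5, Ava→6
second ordering as positions: [4, 5, 3, 6, 2, 1]
Discordant pairs = inversions in this position sequence.
4: 3, 2, 1 → 3
5: 3, 2, 1 → 3
3: 2, 1 → 2
6: 2, 1 → 2
2: 1 → 1
1: 0
Total: 3 + 3 + 2 + 2 + 1 + 0 = 11

There are 11 discordant pairs.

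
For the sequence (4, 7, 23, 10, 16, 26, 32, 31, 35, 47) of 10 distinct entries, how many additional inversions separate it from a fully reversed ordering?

42

Maximum inversions for 10 distinct elements is C(10, 2) = 10·9/2 = 45.
Current inversions — for each element, count later smaller elements:
4: 0
7: 0
23: 2
10: 0
16: 0
26: 0
32: 1
31: 0
35: 0
47: 0
Current total: 0 + 0 + 2 + 0 + 0 + 0 + 1 + 0 + 0 + 0 = 3
Shortfall: 45 − 3 = 42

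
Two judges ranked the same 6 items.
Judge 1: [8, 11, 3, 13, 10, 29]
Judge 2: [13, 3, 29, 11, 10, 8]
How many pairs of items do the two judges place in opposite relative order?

Discordant pairs: 10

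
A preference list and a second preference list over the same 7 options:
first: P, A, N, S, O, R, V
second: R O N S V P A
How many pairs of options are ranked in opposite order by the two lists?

15

Assign each item its position (1..7) in the first ordering, then rewrite the second ordering as that position sequence:
positions: P→1, A→2, N→3, S→4, O→5, R→6, V→7
second ordering as positions: [6, 5, 3, 4, 7, 1, 2]
Discordant pairs = inversions in this position sequence.
6: 5, 3, 4, 1, 2 → 5
5: 3, 4, 1, 2 → 4
3: 1, 2 → 2
4: 1, 2 → 2
7: 1, 2 → 2
1: 0
2: 0
Total: 5 + 4 + 2 + 2 + 2 + 0 + 0 = 15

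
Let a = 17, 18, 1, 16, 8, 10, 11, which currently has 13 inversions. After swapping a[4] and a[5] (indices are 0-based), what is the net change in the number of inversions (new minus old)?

+1

Positions 4 and 5 hold 8 and 10; after swapping, the array is [17, 18, 1, 16, 10, 8, 11].
For each element, count later entries that are smaller:
17 → 1, 16, 10, 8, 11 → 5
18 → 1, 16, 10, 8, 11 → 5
1 → none → 0
16 → 10, 8, 11 → 3
10 → 8 → 1
8 → none → 0
11 → none → 0
Sum: 5 + 5 + 0 + 3 + 1 + 0 + 0 = 14
Change: 14 − 13 = +1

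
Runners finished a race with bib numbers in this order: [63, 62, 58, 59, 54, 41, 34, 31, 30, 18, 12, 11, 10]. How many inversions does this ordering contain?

77 out-of-order pairs

Sweep left to right; for each value list the smaller values that follow it:
63: 12
62: 11
58: 9
59: 9
54: 8
41: 7
34: 6
31: 5
30: 4
18: 3
12: 2
11: 1
10: 0
Sum: 12 + 11 + 9 + 9 + 8 + 7 + 6 + 5 + 4 + 3 + 2 + 1 + 0 = 77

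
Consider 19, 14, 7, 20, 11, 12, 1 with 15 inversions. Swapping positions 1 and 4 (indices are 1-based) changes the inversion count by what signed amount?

+1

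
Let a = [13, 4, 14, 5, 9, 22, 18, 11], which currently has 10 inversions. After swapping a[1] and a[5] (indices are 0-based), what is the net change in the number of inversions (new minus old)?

Positions 1 and 5 hold 4 and 22; after swapping, the array is [13, 22, 14, 5, 9, 4, 18, 11].
Count, for each position, how many later elements it exceeds:
13 → 5, 9, 4, 11 → 4
22 → 14, 5, 9, 4, 18, 11 → 6
14 → 5, 9, 4, 11 → 4
5 → 4 → 1
9 → 4 → 1
4 → none → 0
18 → 11 → 1
11 → none → 0
Sum: 4 + 6 + 4 + 1 + 1 + 0 + 1 + 0 = 17
Change: 17 − 10 = +7

+7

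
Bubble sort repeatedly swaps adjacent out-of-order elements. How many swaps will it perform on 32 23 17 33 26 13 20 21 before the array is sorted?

There are 18 adjacent swaps.

Minimum adjacent swaps = number of inversions (each swap of adjacent out-of-order elements removes one inversion and no swap can remove more).
Count inversions — for each element, later elements that are smaller:
32: 23, 17, 26, 13, 20, 21 → 6
23: 17, 13, 20, 21 → 4
17: 13 → 1
33: 26, 13, 20, 21 → 4
26: 13, 20, 21 → 3
13: none → 0
20: none → 0
21: none → 0
Total inversions: 6 + 4 + 1 + 4 + 3 + 0 + 0 + 0 = 18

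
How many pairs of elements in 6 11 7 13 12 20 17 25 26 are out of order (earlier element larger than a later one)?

3

Sweep left to right; for each value list the smaller values that follow it:
6 → none → 0
11 → 7 → 1
7 → none → 0
13 → 12 → 1
12 → none → 0
20 → 17 → 1
17 → none → 0
25 → none → 0
26 → none → 0
Sum: 0 + 1 + 0 + 1 + 0 + 1 + 0 + 0 + 0 = 3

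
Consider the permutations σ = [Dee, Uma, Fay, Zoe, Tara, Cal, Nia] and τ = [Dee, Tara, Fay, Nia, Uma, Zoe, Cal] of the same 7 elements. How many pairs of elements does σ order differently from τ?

7

Assign each item its position (1..7) in the first ordering, then rewrite the second ordering as that position sequence:
positions: Dee→1, Uma→2, Fay→3, Zoe→4, Tara→5, Cal→6, Nia→7
second ordering as positions: [1, 5, 3, 7, 2, 4, 6]
Discordant pairs = inversions in this position sequence.
1: 0
5: 3, 2, 4 → 3
3: 2 → 1
7: 2, 4, 6 → 3
2: 0
4: 0
6: 0
Total: 0 + 3 + 1 + 3 + 0 + 0 + 0 = 7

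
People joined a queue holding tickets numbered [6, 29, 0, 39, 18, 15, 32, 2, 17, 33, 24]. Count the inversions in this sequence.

23

Count, for each position, how many later elements it exceeds:
6: 2
29: 6
0: 0
39: 7
18: 3
15: 1
32: 3
2: 0
17: 0
33: 1
24: 0
Sum: 2 + 6 + 0 + 7 + 3 + 1 + 3 + 0 + 0 + 1 + 0 = 23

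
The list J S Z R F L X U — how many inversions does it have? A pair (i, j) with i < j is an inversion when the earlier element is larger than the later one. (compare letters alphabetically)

12

Element-by-element contributions:
J: 1
S: 3
Z: 5
R: 2
F: 0
L: 0
X: 1
U: 0
Sum: 1 + 3 + 5 + 2 + 0 + 0 + 1 + 0 = 12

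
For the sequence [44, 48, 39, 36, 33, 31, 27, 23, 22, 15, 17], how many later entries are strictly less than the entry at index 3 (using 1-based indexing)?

The element at index 3 is 39.
Elements after it: 36, 33, 31, 27, 23, 22, 15, 17
Those smaller than 39: 36, 33, 31, 27, 23, 22, 15, 17

8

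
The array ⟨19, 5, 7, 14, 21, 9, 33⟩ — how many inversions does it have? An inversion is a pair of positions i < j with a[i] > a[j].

Count, for each position, how many later elements it exceeds:
19 → 5, 7, 14, 9 → 4
5 → none → 0
7 → none → 0
14 → 9 → 1
21 → 9 → 1
9 → none → 0
33 → none → 0
Sum: 4 + 0 + 0 + 1 + 1 + 0 + 0 = 6

6 inversions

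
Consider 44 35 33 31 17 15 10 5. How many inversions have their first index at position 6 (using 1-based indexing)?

2

The element at index 6 is 15.
Elements after it: 10, 5
Those smaller than 15: 10, 5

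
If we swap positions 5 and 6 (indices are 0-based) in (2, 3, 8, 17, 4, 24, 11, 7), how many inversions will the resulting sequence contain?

7

Positions 5 and 6 hold 24 and 11; after swapping, the array is [2, 3, 8, 17, 4, 11, 24, 7].
Count, for each position, how many later elements it exceeds:
2 → none → 0
3 → none → 0
8 → 4, 7 → 2
17 → 4, 11, 7 → 3
4 → none → 0
11 → 7 → 1
24 → 7 → 1
7 → none → 0
Sum: 0 + 0 + 2 + 3 + 0 + 1 + 1 + 0 = 7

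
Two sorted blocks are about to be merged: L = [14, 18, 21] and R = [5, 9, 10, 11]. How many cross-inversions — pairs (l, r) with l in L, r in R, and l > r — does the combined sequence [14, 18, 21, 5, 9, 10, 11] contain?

Take each right-half value and tally the left-half values above it:
r = 5: 14, 18, 21 → 3
r = 9: 14, 18, 21 → 3
r = 10: 14, 18, 21 → 3
r = 11: 14, 18, 21 → 3
Cross-inversions: 3 + 3 + 3 + 3 = 12

12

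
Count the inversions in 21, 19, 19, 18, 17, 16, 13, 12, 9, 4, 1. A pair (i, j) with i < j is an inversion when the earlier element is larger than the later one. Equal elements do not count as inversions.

54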